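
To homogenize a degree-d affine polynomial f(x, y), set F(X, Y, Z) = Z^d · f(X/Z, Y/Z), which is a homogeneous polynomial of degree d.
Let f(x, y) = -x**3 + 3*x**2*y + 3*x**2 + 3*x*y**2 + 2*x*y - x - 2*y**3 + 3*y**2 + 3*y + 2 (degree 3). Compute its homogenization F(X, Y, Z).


F(X, Y, Z) = -X**3 + 3*X**2*Y + 3*X**2*Z + 3*X*Y**2 + 2*X*Y*Z - X*Z**2 - 2*Y**3 + 3*Y**2*Z + 3*Y*Z**2 + 2*Z**3

deg(f) = 3.
Substitute x = X/Z, y = Y/Z into f, then multiply by Z^3.
  monomial -1·x^3·y^0 ↦ -1·X^3·Y^0·Z^0.
  monomial 3·x^2·y^1 ↦ 3·X^2·Y^1·Z^0.
  monomial 3·x^2·y^0 ↦ 3·X^2·Y^0·Z^1.
  monomial 3·x^1·y^2 ↦ 3·X^1·Y^2·Z^0.
  monomial 2·x^1·y^1 ↦ 2·X^1·Y^1·Z^1.
  monomial -1·x^1·y^0 ↦ -1·X^1·Y^0·Z^2.
  monomial -2·x^0·y^3 ↦ -2·X^0·Y^3·Z^0.
  monomial 3·x^0·y^2 ↦ 3·X^0·Y^2·Z^1.
  monomial 3·x^0·y^1 ↦ 3·X^0·Y^1·Z^2.
  monomial 2·x^0·y^0 ↦ 2·X^0·Y^0·Z^3.
Collecting: F(X, Y, Z) = -X**3 + 3*X**2*Y + 3*X**2*Z + 3*X*Y**2 + 2*X*Y*Z - X*Z**2 - 2*Y**3 + 3*Y**2*Z + 3*Y*Z**2 + 2*Z**3.


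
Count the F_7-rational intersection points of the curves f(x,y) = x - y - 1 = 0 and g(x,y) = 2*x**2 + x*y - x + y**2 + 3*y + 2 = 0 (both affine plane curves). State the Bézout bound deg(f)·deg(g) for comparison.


Common zeros: {(0, 6), (2, 1)}; count = 2; Bézout bound = 2.

deg(f) = 1, deg(g) = 2, so Bézout bound = 2.
Scan x ∈ F_7. For each x, list the y ∈ F_7 with f(x, y) ≡ 0 and those with g(x, y) ≡ 0 (mod 7); the common zeros in that column are the intersection.
  x = 0: f ≡ 0 at y ∈ {6}; g ≡ 0 at y ∈ {5, 6}; common: {6}.
  x = 1: f ≡ 0 at y ∈ {0}; g ≡ 0 at y ∈ {4, 6}; common: ∅.
  x = 2: f ≡ 0 at y ∈ {1}; g ≡ 0 at y ∈ {1}; common: {1}.
  x = 3: f ≡ 0 at y ∈ {2}; g ≡ 0 at y ∈ ∅; common: ∅.
  x = 4: f ≡ 0 at y ∈ {3}; g ≡ 0 at y ∈ ∅; common: ∅.
  x = 5: f ≡ 0 at y ∈ {4}; g ≡ 0 at y ∈ {1, 5}; common: ∅.
  x = 6: f ≡ 0 at y ∈ {5}; g ≡ 0 at y ∈ ∅; common: ∅.
Collecting: common zeros = {(0, 6), (2, 1)}, so the count is 2.
Comparison with the Bézout bound: 2 ≤ 2 = deg(f)·deg(g), as expected for curves with no common component (the bound is attained).


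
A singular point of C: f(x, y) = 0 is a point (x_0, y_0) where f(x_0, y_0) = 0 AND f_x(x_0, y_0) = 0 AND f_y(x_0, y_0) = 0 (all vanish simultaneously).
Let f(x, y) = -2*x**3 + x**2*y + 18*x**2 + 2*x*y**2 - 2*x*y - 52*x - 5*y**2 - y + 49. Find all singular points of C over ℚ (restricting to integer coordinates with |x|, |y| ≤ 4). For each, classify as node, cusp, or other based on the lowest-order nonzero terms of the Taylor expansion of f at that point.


Singular points: {(3, -1)}; classification: node.

Compute partial derivatives:
  f_x = -6*x**2 + 2*x*y + 36*x + 2*y**2 - 2*y - 52.
  f_y = x**2 + 4*x*y - 2*x - 10*y - 1.
Scan x_0 ∈ {−4, ..., 4}. For each x_0, f_y(x_0, y) is a polynomial in y; find its integer roots y ∈ {−4, ..., 4}, then test f_x and f at those candidates.
  x = -4: f_y(-4, y) = 23 - 26*y; no integer root y with |y| ≤ 4.
  x = -3: f_y(-3, y) = 14 - 22*y; no integer root y with |y| ≤ 4.
  x = -2: f_y(-2, y) = 7 - 18*y; no integer root y with |y| ≤ 4.
  x = -1: f_y(-1, y) = 2 - 14*y; no integer root y with |y| ≤ 4.
  x = 0: f_y(0, y) = -10*y - 1; no integer root y with |y| ≤ 4.
  x = 1: f_y(1, y) = -6*y - 2; no integer root y with |y| ≤ 4.
  x = 2: f_y(2, y) = -2*y - 1; no integer root y with |y| ≤ 4.
  x = 3: f_y(3, y) = 2*y + 2; vanishes at y ∈ {-1}. (3, -1): f_x = 0, f = 0 — SINGULAR.
  x = 4: f_y(4, y) = 6*y + 7; no integer root y with |y| ≤ 4.
Only singular point on the grid: (3, -1).
Classify: substitute x = 3 + u, y = -1 + v and expand: f = -2*u**3 + u**2*v - u**2 + 2*u*v**2 + v**2.
No constant or linear terms (consistent with a singular point). Quadratic part: -u**2 + v**2. Cubic part: -2*u**3 + u**2*v + 2*u*v**2.
The quadratic part v**2 - u**2 = (v − u)(v + u) splits into two distinct linear factors, so there are two distinct tangent lines y − -1 = ±(x − 3) — this is a node (ordinary double point).
Classification: node.


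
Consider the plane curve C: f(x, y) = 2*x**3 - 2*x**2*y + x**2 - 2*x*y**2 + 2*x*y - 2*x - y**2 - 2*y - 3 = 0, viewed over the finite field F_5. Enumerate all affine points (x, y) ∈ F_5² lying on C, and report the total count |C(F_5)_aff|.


Affine F_5-points: {(1, 3), (2, 3), (4, 2), (4, 4)}; count = 4.

For each of the 25 pairs (x, y) ∈ F_5², evaluate f(x, y) mod 5. Record the zeros.
  x = 0: [0↦2, 1↦4, 2↦4, 3↦2, 4↦3]  zeros at y ∈ ∅
  x = 1: [0↦3, 1↦3, 2↦2, 3↦0, 4↦2]  zeros at y ∈ {3}
  x = 2: [0↦3, 1↦2, 2↦1, 3↦0, 4↦4]  zeros at y ∈ {3}
  x = 3: [0↦4, 1↦3, 2↦3, 3↦4, 4↦1]  zeros at y ∈ ∅
  x = 4: [0↦3, 1↦3, 2↦0, 3↦4, 4↦0]  zeros at y ∈ {2, 4}
Collecting zeros: affine points = {(1, 3), (2, 3), (4, 2), (4, 4)}.
Total count |C(F_5)_aff| = 4.


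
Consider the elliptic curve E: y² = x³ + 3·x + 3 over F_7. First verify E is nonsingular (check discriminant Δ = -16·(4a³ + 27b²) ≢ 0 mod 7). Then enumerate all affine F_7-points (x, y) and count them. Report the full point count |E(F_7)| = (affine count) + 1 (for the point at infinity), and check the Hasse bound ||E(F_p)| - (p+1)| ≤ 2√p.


Affine points = {(1, 0), (3, 2), (3, 5), (4, 3), (4, 4)}; affine count = 5; |E(F_7)| = 6.

Discriminant check: Δ ∝ 4a³ + 27b² = 4·3³ + 27·3² = 4·27 + 27·9 ≡ 1 (mod 7). Nonzero ⇒ E is nonsingular.
For each x ∈ F_7, compute rhs = x³ + 3·x + 3 mod 7, then count y ∈ F_7 with y² ≡ rhs.
  x = 0: rhs = 3, matching y values: none (0 points).
  x = 1: rhs = 0, matching y values: 0 (1 points).
  x = 2: rhs = 3, matching y values: none (0 points).
  x = 3: rhs = 4, matching y values: 2, 5 (2 points).
  x = 4: rhs = 2, matching y values: 3, 4 (2 points).
  x = 5: rhs = 3, matching y values: none (0 points).
  x = 6: rhs = 6, matching y values: none (0 points).
Total affine count: 5.
Full point count |E(F_7)| = 5 + 1 = 6.
Hasse bound: |6 − (7+1)| = |-2| = 2 ≤ 2√7 ≈ 5.2915 ✓.


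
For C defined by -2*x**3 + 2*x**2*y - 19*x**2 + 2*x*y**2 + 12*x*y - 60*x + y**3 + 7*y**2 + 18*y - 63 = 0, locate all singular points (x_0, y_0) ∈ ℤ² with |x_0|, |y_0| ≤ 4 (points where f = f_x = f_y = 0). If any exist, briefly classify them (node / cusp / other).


Singular points: {(-3, 0)}; classification: node.

Compute partial derivatives:
  f_x = -6*x**2 + 4*x*y - 38*x + 2*y**2 + 12*y - 60.
  f_y = 2*x**2 + 4*x*y + 12*x + 3*y**2 + 14*y + 18.
Scan x_0 ∈ {−4, ..., 4}. For each x_0, f_y(x_0, y) is a polynomial in y; find its integer roots y ∈ {−4, ..., 4}, then test f_x and f at those candidates.
  x = -4: f_y(-4, y) = 3*y**2 - 2*y + 2; no integer root y with |y| ≤ 4.
  x = -3: f_y(-3, y) = 3*y**2 + 2*y; vanishes at y ∈ {0}. (-3, 0): f_x = 0, f = 0 — SINGULAR.
  x = -2: f_y(-2, y) = 3*y**2 + 6*y + 2; no integer root y with |y| ≤ 4.
  x = -1: f_y(-1, y) = 3*y**2 + 10*y + 8; vanishes at y ∈ {-2}. (-1, -2): f_x = -36 ≠ 0.
  x = 0: f_y(0, y) = 3*y**2 + 14*y + 18; no integer root y with |y| ≤ 4.
  x = 1: f_y(1, y) = 3*y**2 + 18*y + 32; no integer root y with |y| ≤ 4.
  x = 2: f_y(2, y) = 3*y**2 + 22*y + 50; no integer root y with |y| ≤ 4.
  x = 3: f_y(3, y) = 3*y**2 + 26*y + 72; no integer root y with |y| ≤ 4.
  x = 4: f_y(4, y) = 3*y**2 + 30*y + 98; no integer root y with |y| ≤ 4.
Only singular point on the grid: (-3, 0).
Classify: substitute x = -3 + u, y = 0 + v and expand: f = -2*u**3 + 2*u**2*v - u**2 + 2*u*v**2 + v**3 + v**2.
No constant or linear terms (consistent with a singular point). Quadratic part: -u**2 + v**2. Cubic part: -2*u**3 + 2*u**2*v + 2*u*v**2 + v**3.
The quadratic part v**2 - u**2 = (v − u)(v + u) splits into two distinct linear factors, so there are two distinct tangent lines y − 0 = ±(x − -3) — this is a node (ordinary double point).
Classification: node.


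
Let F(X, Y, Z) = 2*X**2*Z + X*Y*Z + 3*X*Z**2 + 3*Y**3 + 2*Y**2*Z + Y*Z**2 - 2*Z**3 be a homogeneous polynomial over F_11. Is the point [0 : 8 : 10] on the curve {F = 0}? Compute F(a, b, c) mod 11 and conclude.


F(0,8,10) ≡ 10 (mod 11); P is NOT on the curve.

Evaluate F(0, 8, 10) term-by-term (mod 11).
  2*X**2*Z ↦ 2·0·1·10 = 0
  X*Y*Z ↦ 1·0·8·10 = 0
  3*X*Z**2 ↦ 3·0·1·100 = 0
  3*Y**3 ↦ 3·1·512·1 = 1536
  2*Y**2*Z ↦ 2·1·64·10 = 1280
  Y*Z**2 ↦ 1·1·8·100 = 800
  -2*Z**3 ↦ -2·1·1·1000 = -2000
Sum: F(0, 8, 10) = (0) + (0) + (0) + (1536) + (1280) + (800) + (-2000) = 1616.
Reducing mod 11: 1616 ≡ 10 (mod 11).
Since F(a, b, c) ≡ 10 ≠ 0 (mod 11), P does NOT lie on the curve.


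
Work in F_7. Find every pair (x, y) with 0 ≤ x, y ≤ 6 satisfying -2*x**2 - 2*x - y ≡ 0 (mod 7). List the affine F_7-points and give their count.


Affine F_7-points: {(0, 0), (1, 3), (2, 2), (3, 4), (4, 2), (5, 3), (6, 0)}; count = 7.

For each of the 49 pairs (x, y) ∈ F_7², evaluate f(x, y) mod 7. Record the zeros.
  x = 0: [0↦0, 1↦6, 2↦5, 3↦4, 4↦3, 5↦2, 6↦1]  zeros at y ∈ {0}
  x = 1: [0↦3, 1↦2, 2↦1, 3↦0, 4↦6, 5↦5, 6↦4]  zeros at y ∈ {3}
  x = 2: [0↦2, 1↦1, 2↦0, 3↦6, 4↦5, 5↦4, 6↦3]  zeros at y ∈ {2}
  x = 3: [0↦4, 1↦3, 2↦2, 3↦1, 4↦0, 5↦6, 6↦5]  zeros at y ∈ {4}
  x = 4: [0↦2, 1↦1, 2↦0, 3↦6, 4↦5, 5↦4, 6↦3]  zeros at y ∈ {2}
  x = 5: [0↦3, 1↦2, 2↦1, 3↦0, 4↦6, 5↦5, 6↦4]  zeros at y ∈ {3}
  x = 6: [0↦0, 1↦6, 2↦5, 3↦4, 4↦3, 5↦2, 6↦1]  zeros at y ∈ {0}
Collecting zeros: affine points = {(0, 0), (1, 3), (2, 2), (3, 4), (4, 2), (5, 3), (6, 0)}.
Total count |C(F_7)_aff| = 7.


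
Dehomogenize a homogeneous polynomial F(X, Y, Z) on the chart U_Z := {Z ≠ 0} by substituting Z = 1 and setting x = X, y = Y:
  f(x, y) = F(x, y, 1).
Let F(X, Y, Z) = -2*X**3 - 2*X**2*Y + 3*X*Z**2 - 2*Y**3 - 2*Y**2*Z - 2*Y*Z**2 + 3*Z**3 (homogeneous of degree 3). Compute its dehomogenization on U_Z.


f(x, y) = -2*x**3 - 2*x**2*y + 3*x - 2*y**3 - 2*y**2 - 2*y + 3

On U_Z we set Z = 1. Each monomial c·X^i·Y^j·Z^k in F becomes c·x^i·y^j·1^k = c·x^i·y^j.
Substituting Z = 1: F(X, Y, 1) = -2*x**3 - 2*x**2*y + 3*x - 2*y**3 - 2*y**2 - 2*y + 3.
Note: deg(f) ≤ deg(F) = 3; strict inequality happens when F is divisible by Z (lost terms).


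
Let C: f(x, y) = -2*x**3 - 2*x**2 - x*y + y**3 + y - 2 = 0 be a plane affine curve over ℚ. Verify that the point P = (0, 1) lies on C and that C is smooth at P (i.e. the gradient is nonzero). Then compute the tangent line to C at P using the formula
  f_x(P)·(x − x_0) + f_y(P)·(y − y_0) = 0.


Tangent line at P: -x + 4*y - 4 = 0.

Step 1: f(0, 1) = 0, so P lies on C.
Step 2: partial derivatives
  f_x(x, y) = -6*x**2 - 4*x - y, f_y(x, y) = -x + 3*y**2 + 1.
  f_x(P) = -1, f_y(P) = 4 (gradient nonzero, so P is smooth).
Step 3: tangent line at P: -1·(x − 0) + 4·(y − 1) = 0.
Expanding: -x + 4*y - 4 = 0.


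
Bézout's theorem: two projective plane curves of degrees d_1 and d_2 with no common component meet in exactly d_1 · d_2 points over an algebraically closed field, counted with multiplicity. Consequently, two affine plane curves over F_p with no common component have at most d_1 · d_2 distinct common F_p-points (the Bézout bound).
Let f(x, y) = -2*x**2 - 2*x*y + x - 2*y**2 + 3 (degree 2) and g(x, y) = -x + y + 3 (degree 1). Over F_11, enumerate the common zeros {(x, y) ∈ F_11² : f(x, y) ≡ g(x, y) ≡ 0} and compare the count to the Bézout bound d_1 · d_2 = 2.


Common zeros: {(7, 4), (9, 6)}; count = 2; Bézout bound = 2.

deg(f) = 2, deg(g) = 1, so Bézout bound = 2.
Scan x ∈ F_11. For each x, list the y ∈ F_11 with f(x, y) ≡ 0 and those with g(x, y) ≡ 0 (mod 11); the common zeros in that column are the intersection.
  x = 0: f ≡ 0 at y ∈ ∅; g ≡ 0 at y ∈ {8}; common: ∅.
  x = 1: f ≡ 0 at y ∈ {3, 7}; g ≡ 0 at y ∈ {9}; common: ∅.
  x = 2: f ≡ 0 at y ∈ {3, 6}; g ≡ 0 at y ∈ {10}; common: ∅.
  x = 3: f ≡ 0 at y ∈ ∅; g ≡ 0 at y ∈ {0}; common: ∅.
  x = 4: f ≡ 0 at y ∈ ∅; g ≡ 0 at y ∈ {1}; common: ∅.
  x = 5: f ≡ 0 at y ∈ ∅; g ≡ 0 at y ∈ {2}; common: ∅.
  x = 6: f ≡ 0 at y ∈ {1, 4}; g ≡ 0 at y ∈ {3}; common: ∅.
  x = 7: f ≡ 0 at y ∈ {0, 4}; g ≡ 0 at y ∈ {4}; common: {4}.
  x = 8: f ≡ 0 at y ∈ ∅; g ≡ 0 at y ∈ {5}; common: ∅.
  x = 9: f ≡ 0 at y ∈ {6, 7}; g ≡ 0 at y ∈ {6}; common: {6}.
  x = 10: f ≡ 0 at y ∈ {0, 1}; g ≡ 0 at y ∈ {7}; common: ∅.
Collecting: common zeros = {(7, 4), (9, 6)}, so the count is 2.
Comparison with the Bézout bound: 2 ≤ 2 = deg(f)·deg(g), as expected for curves with no common component (the bound is attained).


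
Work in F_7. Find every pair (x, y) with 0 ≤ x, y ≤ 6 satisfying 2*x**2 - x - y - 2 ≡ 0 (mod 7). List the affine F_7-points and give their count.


Affine F_7-points: {(0, 5), (1, 6), (2, 4), (3, 6), (4, 5), (5, 1), (6, 1)}; count = 7.

For each of the 49 pairs (x, y) ∈ F_7², evaluate f(x, y) mod 7. Record the zeros.
  x = 0: [0↦5, 1↦4, 2↦3, 3↦2, 4↦1, 5↦0, 6↦6]  zeros at y ∈ {5}
  x = 1: [0↦6, 1↦5, 2↦4, 3↦3, 4↦2, 5↦1, 6↦0]  zeros at y ∈ {6}
  x = 2: [0↦4, 1↦3, 2↦2, 3↦1, 4↦0, 5↦6, 6↦5]  zeros at y ∈ {4}
  x = 3: [0↦6, 1↦5, 2↦4, 3↦3, 4↦2, 5↦1, 6↦0]  zeros at y ∈ {6}
  x = 4: [0↦5, 1↦4, 2↦3, 3↦2, 4↦1, 5↦0, 6↦6]  zeros at y ∈ {5}
  x = 5: [0↦1, 1↦0, 2↦6, 3↦5, 4↦4, 5↦3, 6↦2]  zeros at y ∈ {1}
  x = 6: [0↦1, 1↦0, 2↦6, 3↦5, 4↦4, 5↦3, 6↦2]  zeros at y ∈ {1}
Collecting zeros: affine points = {(0, 5), (1, 6), (2, 4), (3, 6), (4, 5), (5, 1), (6, 1)}.
Total count |C(F_7)_aff| = 7.


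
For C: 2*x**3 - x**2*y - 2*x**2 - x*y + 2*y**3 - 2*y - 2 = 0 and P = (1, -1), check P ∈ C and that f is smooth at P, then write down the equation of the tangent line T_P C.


Tangent line at P: 5*x + 2*y - 3 = 0.

Step 1: f(1, -1) = 0, so P lies on C.
Step 2: partial derivatives
  f_x(x, y) = 6*x**2 - 2*x*y - 4*x - y, f_y(x, y) = -x**2 - x + 6*y**2 - 2.
  f_x(P) = 5, f_y(P) = 2 (gradient nonzero, so P is smooth).
Step 3: tangent line at P: 5·(x − 1) + 2·(y − -1) = 0.
Expanding: 5*x + 2*y - 3 = 0.


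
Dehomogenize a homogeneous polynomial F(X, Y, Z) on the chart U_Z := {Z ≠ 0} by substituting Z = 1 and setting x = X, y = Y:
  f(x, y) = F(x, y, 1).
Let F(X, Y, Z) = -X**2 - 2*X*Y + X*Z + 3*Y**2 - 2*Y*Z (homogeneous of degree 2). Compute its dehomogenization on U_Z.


f(x, y) = -x**2 - 2*x*y + x + 3*y**2 - 2*y

On U_Z we set Z = 1. Each monomial c·X^i·Y^j·Z^k in F becomes c·x^i·y^j·1^k = c·x^i·y^j.
Substituting Z = 1: F(X, Y, 1) = -x**2 - 2*x*y + x + 3*y**2 - 2*y.
Note: deg(f) ≤ deg(F) = 2; strict inequality happens when F is divisible by Z (lost terms).


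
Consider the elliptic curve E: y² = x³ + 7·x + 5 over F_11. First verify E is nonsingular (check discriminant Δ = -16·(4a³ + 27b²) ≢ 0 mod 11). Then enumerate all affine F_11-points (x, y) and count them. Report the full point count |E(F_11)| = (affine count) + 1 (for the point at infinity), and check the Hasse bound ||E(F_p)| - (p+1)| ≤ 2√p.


Affine points = {(0, 4), (0, 7), (2, 4), (2, 7), (3, 3), (3, 8), (4, 3), (4, 8), (5, 0), (7, 1), (7, 10), (8, 1), (8, 10), (9, 4), (9, 7)}; affine count = 15; |E(F_11)| = 16.

Discriminant check: Δ ∝ 4a³ + 27b² = 4·7³ + 27·5² = 4·343 + 27·25 ≡ 1 (mod 11). Nonzero ⇒ E is nonsingular.
For each x ∈ F_11, compute rhs = x³ + 7·x + 5 mod 11, then count y ∈ F_11 with y² ≡ rhs.
  x = 0: rhs = 5, matching y values: 4, 7 (2 points).
  x = 1: rhs = 2, matching y values: none (0 points).
  x = 2: rhs = 5, matching y values: 4, 7 (2 points).
  x = 3: rhs = 9, matching y values: 3, 8 (2 points).
  x = 4: rhs = 9, matching y values: 3, 8 (2 points).
  x = 5: rhs = 0, matching y values: 0 (1 points).
  x = 6: rhs = 10, matching y values: none (0 points).
  x = 7: rhs = 1, matching y values: 1, 10 (2 points).
  x = 8: rhs = 1, matching y values: 1, 10 (2 points).
  x = 9: rhs = 5, matching y values: 4, 7 (2 points).
  x = 10: rhs = 8, matching y values: none (0 points).
Total affine count: 15.
Full point count |E(F_11)| = 15 + 1 = 16.
Hasse bound: |16 − (11+1)| = |4| = 4 ≤ 2√11 ≈ 6.6332 ✓.


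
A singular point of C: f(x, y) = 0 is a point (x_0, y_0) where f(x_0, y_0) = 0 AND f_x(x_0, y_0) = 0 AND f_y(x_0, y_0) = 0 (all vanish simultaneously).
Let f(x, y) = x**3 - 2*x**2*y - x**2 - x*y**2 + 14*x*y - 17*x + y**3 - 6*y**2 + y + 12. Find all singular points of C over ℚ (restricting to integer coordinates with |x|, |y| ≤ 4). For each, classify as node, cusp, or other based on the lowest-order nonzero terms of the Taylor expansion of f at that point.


Singular points: {(2, 3)}; classification: node.

Compute partial derivatives:
  f_x = 3*x**2 - 4*x*y - 2*x - y**2 + 14*y - 17.
  f_y = -2*x**2 - 2*x*y + 14*x + 3*y**2 - 12*y + 1.
Scan x_0 ∈ {−4, ..., 4}. For each x_0, f_y(x_0, y) is a polynomial in y; find its integer roots y ∈ {−4, ..., 4}, then test f_x and f at those candidates.
  x = -4: f_y(-4, y) = 3*y**2 - 4*y - 87; no integer root y with |y| ≤ 4.
  x = -3: f_y(-3, y) = 3*y**2 - 6*y - 59; no integer root y with |y| ≤ 4.
  x = -2: f_y(-2, y) = 3*y**2 - 8*y - 35; no integer root y with |y| ≤ 4.
  x = -1: f_y(-1, y) = 3*y**2 - 10*y - 15; no integer root y with |y| ≤ 4.
  x = 0: f_y(0, y) = 3*y**2 - 12*y + 1; no integer root y with |y| ≤ 4.
  x = 1: f_y(1, y) = 3*y**2 - 14*y + 13; no integer root y with |y| ≤ 4.
  x = 2: f_y(2, y) = 3*y**2 - 16*y + 21; vanishes at y ∈ {3}. (2, 3): f_x = 0, f = 0 — SINGULAR.
  x = 3: f_y(3, y) = 3*y**2 - 18*y + 25; no integer root y with |y| ≤ 4.
  x = 4: f_y(4, y) = 3*y**2 - 20*y + 25; no integer root y with |y| ≤ 4.
Only singular point on the grid: (2, 3).
Classify: substitute x = 2 + u, y = 3 + v and expand: f = u**3 - 2*u**2*v - u**2 - u*v**2 + v**3 + v**2.
No constant or linear terms (consistent with a singular point). Quadratic part: -u**2 + v**2. Cubic part: u**3 - 2*u**2*v - u*v**2 + v**3.
The quadratic part v**2 - u**2 = (v − u)(v + u) splits into two distinct linear factors, so there are two distinct tangent lines y − 3 = ±(x − 2) — this is a node (ordinary double point).
Classification: node.


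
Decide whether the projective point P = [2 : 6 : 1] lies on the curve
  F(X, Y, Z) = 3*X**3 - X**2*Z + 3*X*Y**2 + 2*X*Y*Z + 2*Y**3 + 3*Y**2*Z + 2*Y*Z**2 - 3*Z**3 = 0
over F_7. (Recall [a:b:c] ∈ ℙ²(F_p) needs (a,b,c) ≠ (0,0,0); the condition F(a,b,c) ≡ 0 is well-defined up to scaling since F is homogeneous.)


F(2,6,1) ≡ 4 (mod 7); P is NOT on the curve.

Evaluate F(2, 6, 1) term-by-term (mod 7).
  3*X**3 ↦ 3·8·1·1 = 24
  -X**2*Z ↦ -1·4·1·1 = -4
  3*X*Y**2 ↦ 3·2·36·1 = 216
  2*X*Y*Z ↦ 2·2·6·1 = 24
  2*Y**3 ↦ 2·1·216·1 = 432
  3*Y**2*Z ↦ 3·1·36·1 = 108
  2*Y*Z**2 ↦ 2·1·6·1 = 12
  -3*Z**3 ↦ -3·1·1·1 = -3
Sum: F(2, 6, 1) = (24) + (-4) + (216) + (24) + (432) + (108) + (12) + (-3) = 809.
Reducing mod 7: 809 ≡ 4 (mod 7).
Since F(a, b, c) ≡ 4 ≠ 0 (mod 7), P does NOT lie on the curve.


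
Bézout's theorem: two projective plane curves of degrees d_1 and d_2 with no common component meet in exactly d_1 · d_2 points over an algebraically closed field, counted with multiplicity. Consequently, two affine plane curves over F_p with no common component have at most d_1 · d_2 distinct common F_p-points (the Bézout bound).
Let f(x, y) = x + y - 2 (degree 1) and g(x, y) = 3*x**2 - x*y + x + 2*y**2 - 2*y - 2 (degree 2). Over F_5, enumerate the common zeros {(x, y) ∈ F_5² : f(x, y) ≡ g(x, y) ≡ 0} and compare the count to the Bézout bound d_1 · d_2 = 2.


Common zeros: {(3, 4), (4, 3)}; count = 2; Bézout bound = 2.

deg(f) = 1, deg(g) = 2, so Bézout bound = 2.
Scan x ∈ F_5. For each x, list the y ∈ F_5 with f(x, y) ≡ 0 and those with g(x, y) ≡ 0 (mod 5); the common zeros in that column are the intersection.
  x = 0: f ≡ 0 at y ∈ {2}; g ≡ 0 at y ∈ {3}; common: ∅.
  x = 1: f ≡ 0 at y ∈ {1}; g ≡ 0 at y ∈ ∅; common: ∅.
  x = 2: f ≡ 0 at y ∈ {0}; g ≡ 0 at y ∈ {1}; common: ∅.
  x = 3: f ≡ 0 at y ∈ {4}; g ≡ 0 at y ∈ {1, 4}; common: {4}.
  x = 4: f ≡ 0 at y ∈ {3}; g ≡ 0 at y ∈ {0, 3}; common: {3}.
Collecting: common zeros = {(3, 4), (4, 3)}, so the count is 2.
Comparison with the Bézout bound: 2 ≤ 2 = deg(f)·deg(g), as expected for curves with no common component (the bound is attained).


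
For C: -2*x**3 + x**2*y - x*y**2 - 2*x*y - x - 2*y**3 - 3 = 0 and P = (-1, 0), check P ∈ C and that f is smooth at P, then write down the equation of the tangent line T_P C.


Tangent line at P: -7*x + 3*y - 7 = 0.

Step 1: f(-1, 0) = 0, so P lies on C.
Step 2: partial derivatives
  f_x(x, y) = -6*x**2 + 2*x*y - y**2 - 2*y - 1, f_y(x, y) = x**2 - 2*x*y - 2*x - 6*y**2.
  f_x(P) = -7, f_y(P) = 3 (gradient nonzero, so P is smooth).
Step 3: tangent line at P: -7·(x − -1) + 3·(y − 0) = 0.
Expanding: -7*x + 3*y - 7 = 0.


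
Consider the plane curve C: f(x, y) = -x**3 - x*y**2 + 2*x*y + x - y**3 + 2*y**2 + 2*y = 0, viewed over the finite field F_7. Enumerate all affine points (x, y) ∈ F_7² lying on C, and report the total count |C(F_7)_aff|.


Affine F_7-points: {(0, 0), (1, 0), (4, 2), (5, 1), (6, 0), (6, 3)}; count = 6.

For each of the 49 pairs (x, y) ∈ F_7², evaluate f(x, y) mod 7. Record the zeros.
  x = 0: [0↦0, 1↦3, 2↦4, 3↦4, 4↦4, 5↦5, 6↦1]  zeros at y ∈ {0}
  x = 1: [0↦0, 1↦4, 2↦4, 3↦1, 4↦3, 5↦4, 6↦5]  zeros at y ∈ {0}
  x = 2: [0↦1, 1↦6, 2↦5, 3↦6, 4↦3, 5↦4, 6↦3]  zeros at y ∈ ∅
  x = 3: [0↦4, 1↦3, 2↦1, 3↦6, 4↦5, 5↦6, 6↦3]  zeros at y ∈ ∅
  x = 4: [0↦3, 1↦3, 2↦0, 3↦2, 4↦3, 5↦4, 6↦6]  zeros at y ∈ {2}
  x = 5: [0↦6, 1↦0, 2↦3, 3↦2, 4↦5, 5↦6, 6↦6]  zeros at y ∈ {1}
  x = 6: [0↦0, 1↦2, 2↦4, 3↦0, 4↦5, 5↦6, 6↦4]  zeros at y ∈ {0, 3}
Collecting zeros: affine points = {(0, 0), (1, 0), (4, 2), (5, 1), (6, 0), (6, 3)}.
Total count |C(F_7)_aff| = 6.


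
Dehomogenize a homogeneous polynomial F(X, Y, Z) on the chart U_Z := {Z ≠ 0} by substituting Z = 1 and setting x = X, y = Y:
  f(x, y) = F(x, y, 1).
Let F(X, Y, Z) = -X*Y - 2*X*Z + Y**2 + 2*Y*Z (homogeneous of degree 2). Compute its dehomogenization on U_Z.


f(x, y) = -x*y - 2*x + y**2 + 2*y

On U_Z we set Z = 1. Each monomial c·X^i·Y^j·Z^k in F becomes c·x^i·y^j·1^k = c·x^i·y^j.
Substituting Z = 1: F(X, Y, 1) = -x*y - 2*x + y**2 + 2*y.
Note: deg(f) ≤ deg(F) = 2; strict inequality happens when F is divisible by Z (lost terms).


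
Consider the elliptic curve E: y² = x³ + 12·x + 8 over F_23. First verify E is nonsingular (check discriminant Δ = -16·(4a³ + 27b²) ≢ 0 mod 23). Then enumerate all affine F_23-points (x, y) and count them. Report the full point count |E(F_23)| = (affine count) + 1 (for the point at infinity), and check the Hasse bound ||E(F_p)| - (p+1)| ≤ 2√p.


Affine points = {(0, 10), (0, 13), (3, 5), (3, 18), (5, 3), (5, 20), (8, 8), (8, 15), (10, 1), (10, 22), (16, 8), (16, 15), (22, 8), (22, 15)}; affine count = 14; |E(F_23)| = 15.

Discriminant check: Δ ∝ 4a³ + 27b² = 4·12³ + 27·8² = 4·1728 + 27·64 ≡ 15 (mod 23). Nonzero ⇒ E is nonsingular.
For each x ∈ F_23, compute rhs = x³ + 12·x + 8 mod 23, then count y ∈ F_23 with y² ≡ rhs.
  x = 0: rhs = 8, matching y values: 10, 13 (2 points).
  x = 1: rhs = 21, matching y values: none (0 points).
  x = 2: rhs = 17, matching y values: none (0 points).
  x = 3: rhs = 2, matching y values: 5, 18 (2 points).
  x = 4: rhs = 5, matching y values: none (0 points).
  x = 5: rhs = 9, matching y values: 3, 20 (2 points).
  x = 6: rhs = 20, matching y values: none (0 points).
  x = 7: rhs = 21, matching y values: none (0 points).
  x = 8: rhs = 18, matching y values: 8, 15 (2 points).
  x = 9: rhs = 17, matching y values: none (0 points).
  x = 10: rhs = 1, matching y values: 1, 22 (2 points).
  x = 11: rhs = 22, matching y values: none (0 points).
  x = 12: rhs = 17, matching y values: none (0 points).
  x = 13: rhs = 15, matching y values: none (0 points).
  x = 14: rhs = 22, matching y values: none (0 points).
  x = 15: rhs = 21, matching y values: none (0 points).
  x = 16: rhs = 18, matching y values: 8, 15 (2 points).
  x = 17: rhs = 19, matching y values: none (0 points).
  x = 18: rhs = 7, matching y values: none (0 points).
  x = 19: rhs = 11, matching y values: none (0 points).
  x = 20: rhs = 14, matching y values: none (0 points).
  x = 21: rhs = 22, matching y values: none (0 points).
  x = 22: rhs = 18, matching y values: 8, 15 (2 points).
Total affine count: 14.
Full point count |E(F_23)| = 14 + 1 = 15.
Hasse bound: |15 − (23+1)| = |-9| = 9 ≤ 2√23 ≈ 9.5917 ✓.


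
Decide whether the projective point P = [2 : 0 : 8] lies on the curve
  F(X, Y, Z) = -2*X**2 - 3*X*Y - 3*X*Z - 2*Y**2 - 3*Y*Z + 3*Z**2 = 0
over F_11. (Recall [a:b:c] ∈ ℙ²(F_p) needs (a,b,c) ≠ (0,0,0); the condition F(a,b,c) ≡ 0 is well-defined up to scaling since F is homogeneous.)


F(2,0,8) ≡ 4 (mod 11); P is NOT on the curve.

Evaluate F(2, 0, 8) term-by-term (mod 11).
  -2*X**2 ↦ -2·4·1·1 = -8
  -3*X*Y ↦ -3·2·0·1 = 0
  -3*X*Z ↦ -3·2·1·8 = -48
  -2*Y**2 ↦ -2·1·0·1 = 0
  -3*Y*Z ↦ -3·1·0·8 = 0
  3*Z**2 ↦ 3·1·1·64 = 192
Sum: F(2, 0, 8) = (-8) + (0) + (-48) + (0) + (0) + (192) = 136.
Reducing mod 11: 136 ≡ 4 (mod 11).
Since F(a, b, c) ≡ 4 ≠ 0 (mod 11), P does NOT lie on the curve.


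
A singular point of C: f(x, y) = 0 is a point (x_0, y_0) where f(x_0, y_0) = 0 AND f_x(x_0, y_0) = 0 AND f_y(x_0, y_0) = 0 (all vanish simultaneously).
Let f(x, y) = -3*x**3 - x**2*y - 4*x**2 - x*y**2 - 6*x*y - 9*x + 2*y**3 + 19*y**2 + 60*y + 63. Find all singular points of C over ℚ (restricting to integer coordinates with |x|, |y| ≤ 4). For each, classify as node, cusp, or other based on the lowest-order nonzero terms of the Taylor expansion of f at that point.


Singular points: {(0, -3)}; classification: node.

Compute partial derivatives:
  f_x = -9*x**2 - 2*x*y - 8*x - y**2 - 6*y - 9.
  f_y = -x**2 - 2*x*y - 6*x + 6*y**2 + 38*y + 60.
Scan x_0 ∈ {−4, ..., 4}. For each x_0, f_y(x_0, y) is a polynomial in y; find its integer roots y ∈ {−4, ..., 4}, then test f_x and f at those candidates.
  x = -4: f_y(-4, y) = 6*y**2 + 46*y + 68; vanishes at y ∈ {-2}. (-4, -2): f_x = -129 ≠ 0.
  x = -3: f_y(-3, y) = 6*y**2 + 44*y + 69; no integer root y with |y| ≤ 4.
  x = -2: f_y(-2, y) = 6*y**2 + 42*y + 68; no integer root y with |y| ≤ 4.
  x = -1: f_y(-1, y) = 6*y**2 + 40*y + 65; no integer root y with |y| ≤ 4.
  x = 0: f_y(0, y) = 6*y**2 + 38*y + 60; vanishes at y ∈ {-3}. (0, -3): f_x = 0, f = 0 — SINGULAR.
  x = 1: f_y(1, y) = 6*y**2 + 36*y + 53; no integer root y with |y| ≤ 4.
  x = 2: f_y(2, y) = 6*y**2 + 34*y + 44; vanishes at y ∈ {-2}. (2, -2): f_x = -45 ≠ 0.
  x = 3: f_y(3, y) = 6*y**2 + 32*y + 33; no integer root y with |y| ≤ 4.
  x = 4: f_y(4, y) = 6*y**2 + 30*y + 20; no integer root y with |y| ≤ 4.
Only singular point on the grid: (0, -3).
Classify: substitute x = 0 + u, y = -3 + v and expand: f = -3*u**3 - u**2*v - u**2 - u*v**2 + 2*v**3 + v**2.
No constant or linear terms (consistent with a singular point). Quadratic part: -u**2 + v**2. Cubic part: -3*u**3 - u**2*v - u*v**2 + 2*v**3.
The quadratic part v**2 - u**2 = (v − u)(v + u) splits into two distinct linear factors, so there are two distinct tangent lines y − -3 = ±(x − 0) — this is a node (ordinary double point).
Classification: node.


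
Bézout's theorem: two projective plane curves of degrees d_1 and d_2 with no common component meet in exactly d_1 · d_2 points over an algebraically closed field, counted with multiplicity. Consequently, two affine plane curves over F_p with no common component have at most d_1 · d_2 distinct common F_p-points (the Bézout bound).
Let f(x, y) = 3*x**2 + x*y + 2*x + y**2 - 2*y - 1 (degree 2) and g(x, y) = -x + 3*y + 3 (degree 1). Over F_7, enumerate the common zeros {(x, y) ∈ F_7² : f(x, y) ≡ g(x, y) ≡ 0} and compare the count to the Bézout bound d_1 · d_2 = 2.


Common zeros: ∅; count = 0; Bézout bound = 2.

deg(f) = 2, deg(g) = 1, so Bézout bound = 2.
Scan x ∈ F_7. For each x, list the y ∈ F_7 with f(x, y) ≡ 0 and those with g(x, y) ≡ 0 (mod 7); the common zeros in that column are the intersection.
  x = 0: f ≡ 0 at y ∈ {4, 5}; g ≡ 0 at y ∈ {6}; common: ∅.
  x = 1: f ≡ 0 at y ∈ ∅; g ≡ 0 at y ∈ {4}; common: ∅.
  x = 2: f ≡ 0 at y ∈ ∅; g ≡ 0 at y ∈ {2}; common: ∅.
  x = 3: f ≡ 0 at y ∈ ∅; g ≡ 0 at y ∈ {0}; common: ∅.
  x = 4: f ≡ 0 at y ∈ {2, 3}; g ≡ 0 at y ∈ {5}; common: ∅.
  x = 5: f ≡ 0 at y ∈ {0, 4}; g ≡ 0 at y ∈ {3}; common: ∅.
  x = 6: f ≡ 0 at y ∈ {0, 3}; g ≡ 0 at y ∈ {1}; common: ∅.
Collecting: common zeros = ∅, so the count is 0.
Comparison with the Bézout bound: 0 ≤ 2 = deg(f)·deg(g), as expected for curves with no common component (the affine F_7-count falls short of the bound because intersections may lie at infinity, over extension fields, or carry multiplicity).


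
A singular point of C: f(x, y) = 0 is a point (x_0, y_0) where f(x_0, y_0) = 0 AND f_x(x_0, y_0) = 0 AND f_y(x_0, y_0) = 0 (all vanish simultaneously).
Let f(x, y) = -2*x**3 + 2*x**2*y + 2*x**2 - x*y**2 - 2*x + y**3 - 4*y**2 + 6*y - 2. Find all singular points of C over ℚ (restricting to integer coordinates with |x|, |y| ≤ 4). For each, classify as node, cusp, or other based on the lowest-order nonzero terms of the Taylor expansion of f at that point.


Singular points: {(1, 2)}; classification: cusp.

Compute partial derivatives:
  f_x = -6*x**2 + 4*x*y + 4*x - y**2 - 2.
  f_y = 2*x**2 - 2*x*y + 3*y**2 - 8*y + 6.
Scan x_0 ∈ {−4, ..., 4}. For each x_0, f_y(x_0, y) is a polynomial in y; find its integer roots y ∈ {−4, ..., 4}, then test f_x and f at those candidates.
  x = -4: f_y(-4, y) = 3*y**2 + 38; no integer root y with |y| ≤ 4.
  x = -3: f_y(-3, y) = 3*y**2 - 2*y + 24; no integer root y with |y| ≤ 4.
  x = -2: f_y(-2, y) = 3*y**2 - 4*y + 14; no integer root y with |y| ≤ 4.
  x = -1: f_y(-1, y) = 3*y**2 - 6*y + 8; no integer root y with |y| ≤ 4.
  x = 0: f_y(0, y) = 3*y**2 - 8*y + 6; no integer root y with |y| ≤ 4.
  x = 1: f_y(1, y) = 3*y**2 - 10*y + 8; vanishes at y ∈ {2}. (1, 2): f_x = 0, f = 0 — SINGULAR.
  x = 2: f_y(2, y) = 3*y**2 - 12*y + 14; no integer root y with |y| ≤ 4.
  x = 3: f_y(3, y) = 3*y**2 - 14*y + 24; no integer root y with |y| ≤ 4.
  x = 4: f_y(4, y) = 3*y**2 - 16*y + 38; no integer root y with |y| ≤ 4.
Only singular point on the grid: (1, 2).
Classify: substitute x = 1 + u, y = 2 + v and expand: f = -2*u**3 + 2*u**2*v - u*v**2 + v**3 + v**2.
No constant or linear terms (consistent with a singular point). Quadratic part: v**2. Cubic part: -2*u**3 + 2*u**2*v - u*v**2 + v**3.
The quadratic part v**2 is a perfect square, so there is a single (double) tangent line v = 0, i.e. y = 2. Restricting the cubic part to that line (v = 0) leaves -2*u**3 ≠ 0, so f is not divisible by v and the branch is v² ≈ 2*u**3 to lowest order — this is a cusp.
Classification: cusp.


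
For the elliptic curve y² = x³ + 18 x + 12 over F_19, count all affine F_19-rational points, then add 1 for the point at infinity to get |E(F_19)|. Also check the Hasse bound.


Affine points = {(3, 6), (3, 13), (7, 5), (7, 14), (13, 7), (13, 12), (14, 5), (14, 14), (15, 3), (15, 16), (16, 8), (16, 11), (17, 5), (17, 14)}; affine count = 14; |E(F_19)| = 15.

Discriminant check: Δ ∝ 4a³ + 27b² = 4·18³ + 27·12² = 4·5832 + 27·144 ≡ 8 (mod 19). Nonzero ⇒ E is nonsingular.
For each x ∈ F_19, compute rhs = x³ + 18·x + 12 mod 19, then count y ∈ F_19 with y² ≡ rhs.
  x = 0: rhs = 12, matching y values: none (0 points).
  x = 1: rhs = 12, matching y values: none (0 points).
  x = 2: rhs = 18, matching y values: none (0 points).
  x = 3: rhs = 17, matching y values: 6, 13 (2 points).
  x = 4: rhs = 15, matching y values: none (0 points).
  x = 5: rhs = 18, matching y values: none (0 points).
  x = 6: rhs = 13, matching y values: none (0 points).
  x = 7: rhs = 6, matching y values: 5, 14 (2 points).
  x = 8: rhs = 3, matching y values: none (0 points).
  x = 9: rhs = 10, matching y values: none (0 points).
  x = 10: rhs = 14, matching y values: none (0 points).
  x = 11: rhs = 2, matching y values: none (0 points).
  x = 12: rhs = 18, matching y values: none (0 points).
  x = 13: rhs = 11, matching y values: 7, 12 (2 points).
  x = 14: rhs = 6, matching y values: 5, 14 (2 points).
  x = 15: rhs = 9, matching y values: 3, 16 (2 points).
  x = 16: rhs = 7, matching y values: 8, 11 (2 points).
  x = 17: rhs = 6, matching y values: 5, 14 (2 points).
  x = 18: rhs = 12, matching y values: none (0 points).
Total affine count: 14.
Full point count |E(F_19)| = 14 + 1 = 15.
Hasse bound: |15 − (19+1)| = |-5| = 5 ≤ 2√19 ≈ 8.7178 ✓.


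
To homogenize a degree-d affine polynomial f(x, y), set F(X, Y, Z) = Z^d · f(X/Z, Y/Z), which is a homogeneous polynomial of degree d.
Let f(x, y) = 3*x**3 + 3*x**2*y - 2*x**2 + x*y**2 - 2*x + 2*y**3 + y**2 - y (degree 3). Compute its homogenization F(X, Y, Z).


F(X, Y, Z) = 3*X**3 + 3*X**2*Y - 2*X**2*Z + X*Y**2 - 2*X*Z**2 + 2*Y**3 + Y**2*Z - Y*Z**2

deg(f) = 3.
Substitute x = X/Z, y = Y/Z into f, then multiply by Z^3.
  monomial 3·x^3·y^0 ↦ 3·X^3·Y^0·Z^0.
  monomial 3·x^2·y^1 ↦ 3·X^2·Y^1·Z^0.
  monomial -2·x^2·y^0 ↦ -2·X^2·Y^0·Z^1.
  monomial 1·x^1·y^2 ↦ 1·X^1·Y^2·Z^0.
  monomial -2·x^1·y^0 ↦ -2·X^1·Y^0·Z^2.
  monomial 2·x^0·y^3 ↦ 2·X^0·Y^3·Z^0.
  monomial 1·x^0·y^2 ↦ 1·X^0·Y^2·Z^1.
  monomial -1·x^0·y^1 ↦ -1·X^0·Y^1·Z^2.
Collecting: F(X, Y, Z) = 3*X**3 + 3*X**2*Y - 2*X**2*Z + X*Y**2 - 2*X*Z**2 + 2*Y**3 + Y**2*Z - Y*Z**2.


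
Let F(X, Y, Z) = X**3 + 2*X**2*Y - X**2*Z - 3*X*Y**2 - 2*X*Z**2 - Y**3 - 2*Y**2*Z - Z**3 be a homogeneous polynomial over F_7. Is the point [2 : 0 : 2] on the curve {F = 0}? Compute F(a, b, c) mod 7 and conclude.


F(2,0,2) ≡ 4 (mod 7); P is NOT on the curve.

Evaluate F(2, 0, 2) term-by-term (mod 7).
  X**3 ↦ 1·8·1·1 = 8
  2*X**2*Y ↦ 2·4·0·1 = 0
  -X**2*Z ↦ -1·4·1·2 = -8
  -3*X*Y**2 ↦ -3·2·0·1 = 0
  -2*X*Z**2 ↦ -2·2·1·4 = -16
  -Y**3 ↦ -1·1·0·1 = 0
  -2*Y**2*Z ↦ -2·1·0·2 = 0
  -Z**3 ↦ -1·1·1·8 = -8
Sum: F(2, 0, 2) = (8) + (0) + (-8) + (0) + (-16) + (0) + (0) + (-8) = -24.
Reducing mod 7: -24 ≡ 4 (mod 7).
Since F(a, b, c) ≡ 4 ≠ 0 (mod 7), P does NOT lie on the curve.


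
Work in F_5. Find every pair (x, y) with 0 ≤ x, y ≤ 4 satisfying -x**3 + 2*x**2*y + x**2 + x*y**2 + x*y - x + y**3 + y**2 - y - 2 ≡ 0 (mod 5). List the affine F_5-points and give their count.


Affine F_5-points: {(2, 1), (2, 2), (2, 4), (3, 3), (3, 4), (4, 4)}; count = 6.

For each of the 25 pairs (x, y) ∈ F_5², evaluate f(x, y) mod 5. Record the zeros.
  x = 0: [0↦3, 1↦4, 2↦3, 3↦1, 4↦4]  zeros at y ∈ ∅
  x = 1: [0↦2, 1↦2, 2↦2, 3↦3, 4↦1]  zeros at y ∈ ∅
  x = 2: [0↦2, 1↦0, 2↦0, 3↦3, 4↦0]  zeros at y ∈ {1, 2, 4}
  x = 3: [0↦2, 1↦2, 2↦1, 3↦0, 4↦0]  zeros at y ∈ {3, 4}
  x = 4: [0↦1, 1↦2, 2↦4, 3↦3, 4↦0]  zeros at y ∈ {4}
Collecting zeros: affine points = {(2, 1), (2, 2), (2, 4), (3, 3), (3, 4), (4, 4)}.
Total count |C(F_5)_aff| = 6.


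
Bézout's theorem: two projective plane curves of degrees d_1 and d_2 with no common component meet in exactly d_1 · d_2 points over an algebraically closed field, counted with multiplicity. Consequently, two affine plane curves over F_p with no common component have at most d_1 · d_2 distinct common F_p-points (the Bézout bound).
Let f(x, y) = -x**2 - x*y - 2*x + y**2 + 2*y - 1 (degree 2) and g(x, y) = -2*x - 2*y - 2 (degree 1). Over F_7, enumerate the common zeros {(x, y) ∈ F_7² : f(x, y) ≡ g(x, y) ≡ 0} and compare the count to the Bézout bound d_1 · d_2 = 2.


Common zeros: {(2, 4), (6, 0)}; count = 2; Bézout bound = 2.

deg(f) = 2, deg(g) = 1, so Bézout bound = 2.
Scan x ∈ F_7. For each x, list the y ∈ F_7 with f(x, y) ≡ 0 and those with g(x, y) ≡ 0 (mod 7); the common zeros in that column are the intersection.
  x = 0: f ≡ 0 at y ∈ {2, 3}; g ≡ 0 at y ∈ {6}; common: ∅.
  x = 1: f ≡ 0 at y ∈ ∅; g ≡ 0 at y ∈ {5}; common: ∅.
  x = 2: f ≡ 0 at y ∈ {3, 4}; g ≡ 0 at y ∈ {4}; common: {4}.
  x = 3: f ≡ 0 at y ∈ {2, 6}; g ≡ 0 at y ∈ {3}; common: ∅.
  x = 4: f ≡ 0 at y ∈ ∅; g ≡ 0 at y ∈ {2}; common: ∅.
  x = 5: f ≡ 0 at y ∈ ∅; g ≡ 0 at y ∈ {1}; common: ∅.
  x = 6: f ≡ 0 at y ∈ {0, 4}; g ≡ 0 at y ∈ {0}; common: {0}.
Collecting: common zeros = {(2, 4), (6, 0)}, so the count is 2.
Comparison with the Bézout bound: 2 ≤ 2 = deg(f)·deg(g), as expected for curves with no common component (the bound is attained).


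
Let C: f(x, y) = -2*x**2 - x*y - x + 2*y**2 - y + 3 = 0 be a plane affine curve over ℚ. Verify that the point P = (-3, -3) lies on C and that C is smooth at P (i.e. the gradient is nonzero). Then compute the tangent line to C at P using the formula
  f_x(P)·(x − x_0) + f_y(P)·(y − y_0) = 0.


Tangent line at P: 14*x - 10*y + 12 = 0.

Step 1: f(-3, -3) = 0, so P lies on C.
Step 2: partial derivatives
  f_x(x, y) = -4*x - y - 1, f_y(x, y) = -x + 4*y - 1.
  f_x(P) = 14, f_y(P) = -10 (gradient nonzero, so P is smooth).
Step 3: tangent line at P: 14·(x − -3) + -10·(y − -3) = 0.
Expanding: 14*x - 10*y + 12 = 0.


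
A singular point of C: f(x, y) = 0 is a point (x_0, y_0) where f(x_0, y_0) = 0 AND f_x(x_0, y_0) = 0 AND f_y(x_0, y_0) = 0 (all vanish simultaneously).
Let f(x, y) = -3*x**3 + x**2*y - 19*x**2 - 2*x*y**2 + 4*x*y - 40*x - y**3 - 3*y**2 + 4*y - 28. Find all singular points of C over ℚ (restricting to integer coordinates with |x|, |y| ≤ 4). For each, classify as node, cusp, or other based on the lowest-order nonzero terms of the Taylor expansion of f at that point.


Singular points: {(-2, 0)}; classification: node.

Compute partial derivatives:
  f_x = -9*x**2 + 2*x*y - 38*x - 2*y**2 + 4*y - 40.
  f_y = x**2 - 4*x*y + 4*x - 3*y**2 - 6*y + 4.
Scan x_0 ∈ {−4, ..., 4}. For each x_0, f_y(x_0, y) is a polynomial in y; find its integer roots y ∈ {−4, ..., 4}, then test f_x and f at those candidates.
  x = -4: f_y(-4, y) = -3*y**2 + 10*y + 4; no integer root y with |y| ≤ 4.
  x = -3: f_y(-3, y) = -3*y**2 + 6*y + 1; no integer root y with |y| ≤ 4.
  x = -2: f_y(-2, y) = -3*y**2 + 2*y; vanishes at y ∈ {0}. (-2, 0): f_x = 0, f = 0 — SINGULAR.
  x = -1: f_y(-1, y) = -3*y**2 - 2*y + 1; vanishes at y ∈ {-1}. (-1, -1): f_x = -15 ≠ 0.
  x = 0: f_y(0, y) = -3*y**2 - 6*y + 4; no integer root y with |y| ≤ 4.
  x = 1: f_y(1, y) = -3*y**2 - 10*y + 9; no integer root y with |y| ≤ 4.
  x = 2: f_y(2, y) = -3*y**2 - 14*y + 16; no integer root y with |y| ≤ 4.
  x = 3: f_y(3, y) = -3*y**2 - 18*y + 25; no integer root y with |y| ≤ 4.
  x = 4: f_y(4, y) = -3*y**2 - 22*y + 36; no integer root y with |y| ≤ 4.
Only singular point on the grid: (-2, 0).
Classify: substitute x = -2 + u, y = 0 + v and expand: f = -3*u**3 + u**2*v - u**2 - 2*u*v**2 - v**3 + v**2.
No constant or linear terms (consistent with a singular point). Quadratic part: -u**2 + v**2. Cubic part: -3*u**3 + u**2*v - 2*u*v**2 - v**3.
The quadratic part v**2 - u**2 = (v − u)(v + u) splits into two distinct linear factors, so there are two distinct tangent lines y − 0 = ±(x − -2) — this is a node (ordinary double point).
Classification: node.


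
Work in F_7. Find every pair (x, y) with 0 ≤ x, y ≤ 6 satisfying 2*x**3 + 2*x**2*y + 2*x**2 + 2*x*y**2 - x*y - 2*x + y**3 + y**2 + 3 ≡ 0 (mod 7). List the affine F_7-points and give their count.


Affine F_7-points: {(1, 5), (2, 1), (2, 2), (2, 6), (5, 1), (6, 6)}; count = 6.

For each of the 49 pairs (x, y) ∈ F_7², evaluate f(x, y) mod 7. Record the zeros.
  x = 0: [0↦3, 1↦5, 2↦1, 3↦4, 4↦6, 5↦6, 6↦3]  zeros at y ∈ ∅
  x = 1: [0↦5, 1↦3, 2↦6, 3↦6, 4↦2, 5↦0, 6↦6]  zeros at y ∈ {5}
  x = 2: [0↦2, 1↦0, 2↦0, 3↦1, 4↦2, 5↦2, 6↦0]  zeros at y ∈ {1, 2, 6}
  x = 3: [0↦6, 1↦1, 2↦2, 3↦1, 4↦4, 5↦3, 6↦4]  zeros at y ∈ ∅
  x = 4: [0↦1, 1↦4, 2↦3, 3↦4, 4↦6, 5↦1, 6↦2]  zeros at y ∈ ∅
  x = 5: [0↦6, 1↦0, 2↦1, 3↦1, 4↦6, 5↦1, 6↦6]  zeros at y ∈ {1}
  x = 6: [0↦5, 1↦1, 2↦1, 3↦4, 4↦2, 5↦1, 6↦0]  zeros at y ∈ {6}
Collecting zeros: affine points = {(1, 5), (2, 1), (2, 2), (2, 6), (5, 1), (6, 6)}.
Total count |C(F_7)_aff| = 6.
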